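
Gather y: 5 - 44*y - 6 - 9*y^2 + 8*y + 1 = -9*y^2 - 36*y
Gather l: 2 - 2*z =2 - 2*z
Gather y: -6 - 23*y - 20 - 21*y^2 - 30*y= -21*y^2 - 53*y - 26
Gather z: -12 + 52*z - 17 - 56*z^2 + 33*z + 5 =-56*z^2 + 85*z - 24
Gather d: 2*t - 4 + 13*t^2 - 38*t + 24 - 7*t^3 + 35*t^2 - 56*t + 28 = -7*t^3 + 48*t^2 - 92*t + 48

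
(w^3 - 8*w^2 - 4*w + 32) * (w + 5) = w^4 - 3*w^3 - 44*w^2 + 12*w + 160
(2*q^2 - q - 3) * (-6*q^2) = -12*q^4 + 6*q^3 + 18*q^2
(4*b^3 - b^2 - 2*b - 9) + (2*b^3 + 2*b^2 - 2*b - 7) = 6*b^3 + b^2 - 4*b - 16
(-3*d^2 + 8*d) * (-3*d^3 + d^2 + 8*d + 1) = 9*d^5 - 27*d^4 - 16*d^3 + 61*d^2 + 8*d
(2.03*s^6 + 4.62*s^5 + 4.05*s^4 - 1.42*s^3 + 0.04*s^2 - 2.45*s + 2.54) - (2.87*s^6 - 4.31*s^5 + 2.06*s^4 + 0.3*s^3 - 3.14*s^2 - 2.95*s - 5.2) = -0.84*s^6 + 8.93*s^5 + 1.99*s^4 - 1.72*s^3 + 3.18*s^2 + 0.5*s + 7.74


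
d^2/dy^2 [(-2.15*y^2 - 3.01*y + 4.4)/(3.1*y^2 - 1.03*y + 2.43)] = (2.8421709430404e-14*y^4 - 71.5821*y^3 + 350.8797*y^2 + 51.75078*y - 97.413008)/(29.791*y^6 - 29.6949*y^5 + 79.92327*y^4 - 47.646667*y^3 + 62.649531*y^2 - 18.246141*y + 14.348907)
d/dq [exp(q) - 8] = exp(q)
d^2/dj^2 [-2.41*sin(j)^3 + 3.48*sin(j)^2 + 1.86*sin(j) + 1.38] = -0.0524999999999984*sin(j) - 5.4225*sin(3*j) + 6.96*cos(2*j)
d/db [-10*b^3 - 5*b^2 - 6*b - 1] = -30*b^2 - 10*b - 6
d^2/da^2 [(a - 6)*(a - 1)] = 2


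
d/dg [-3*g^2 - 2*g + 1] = -6*g - 2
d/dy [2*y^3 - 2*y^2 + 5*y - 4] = 6*y^2 - 4*y + 5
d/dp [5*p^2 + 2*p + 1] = 10*p + 2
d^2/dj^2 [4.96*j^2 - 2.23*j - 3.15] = 9.92000000000000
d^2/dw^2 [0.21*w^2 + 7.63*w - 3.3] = 0.420000000000000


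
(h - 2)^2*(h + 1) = h^3 - 3*h^2 + 4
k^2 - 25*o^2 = (k - 5*o)*(k + 5*o)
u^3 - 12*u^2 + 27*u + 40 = (u - 8)*(u - 5)*(u + 1)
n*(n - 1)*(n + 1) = n^3 - n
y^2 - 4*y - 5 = (y - 5)*(y + 1)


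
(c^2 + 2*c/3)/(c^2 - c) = (c + 2/3)/(c - 1)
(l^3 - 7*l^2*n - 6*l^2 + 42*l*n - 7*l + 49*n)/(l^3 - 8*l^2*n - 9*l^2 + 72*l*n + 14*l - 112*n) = (l^2 - 7*l*n + l - 7*n)/(l^2 - 8*l*n - 2*l + 16*n)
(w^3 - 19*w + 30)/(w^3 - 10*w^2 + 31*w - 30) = (w + 5)/(w - 5)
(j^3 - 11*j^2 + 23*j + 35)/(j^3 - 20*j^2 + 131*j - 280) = (j + 1)/(j - 8)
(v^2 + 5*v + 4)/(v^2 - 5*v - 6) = (v + 4)/(v - 6)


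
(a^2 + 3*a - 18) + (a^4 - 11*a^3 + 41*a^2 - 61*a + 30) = a^4 - 11*a^3 + 42*a^2 - 58*a + 12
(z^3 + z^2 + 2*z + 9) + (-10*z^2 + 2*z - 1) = z^3 - 9*z^2 + 4*z + 8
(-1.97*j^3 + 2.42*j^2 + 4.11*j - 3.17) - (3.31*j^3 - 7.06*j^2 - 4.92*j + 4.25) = -5.28*j^3 + 9.48*j^2 + 9.03*j - 7.42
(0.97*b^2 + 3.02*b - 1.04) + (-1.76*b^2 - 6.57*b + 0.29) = -0.79*b^2 - 3.55*b - 0.75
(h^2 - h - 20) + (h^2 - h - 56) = 2*h^2 - 2*h - 76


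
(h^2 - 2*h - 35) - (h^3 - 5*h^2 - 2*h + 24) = -h^3 + 6*h^2 - 59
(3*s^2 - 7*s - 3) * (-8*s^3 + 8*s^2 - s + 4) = -24*s^5 + 80*s^4 - 35*s^3 - 5*s^2 - 25*s - 12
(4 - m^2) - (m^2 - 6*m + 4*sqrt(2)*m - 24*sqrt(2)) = -2*m^2 - 4*sqrt(2)*m + 6*m + 4 + 24*sqrt(2)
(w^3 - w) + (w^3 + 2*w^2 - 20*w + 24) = 2*w^3 + 2*w^2 - 21*w + 24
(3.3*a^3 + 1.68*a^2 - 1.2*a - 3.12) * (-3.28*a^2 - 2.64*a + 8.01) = -10.824*a^5 - 14.2224*a^4 + 25.9338*a^3 + 26.8584*a^2 - 1.3752*a - 24.9912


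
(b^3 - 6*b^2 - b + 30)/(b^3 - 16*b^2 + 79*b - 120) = (b + 2)/(b - 8)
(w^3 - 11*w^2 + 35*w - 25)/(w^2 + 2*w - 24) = (w^3 - 11*w^2 + 35*w - 25)/(w^2 + 2*w - 24)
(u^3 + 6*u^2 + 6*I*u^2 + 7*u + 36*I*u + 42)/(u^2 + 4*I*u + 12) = (u^3 + 6*u^2*(1 + I) + u*(7 + 36*I) + 42)/(u^2 + 4*I*u + 12)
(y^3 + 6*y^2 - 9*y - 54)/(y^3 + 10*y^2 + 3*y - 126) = (y + 3)/(y + 7)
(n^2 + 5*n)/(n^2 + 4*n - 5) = n/(n - 1)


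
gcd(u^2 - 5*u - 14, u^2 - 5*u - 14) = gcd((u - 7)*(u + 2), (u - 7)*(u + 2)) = u^2 - 5*u - 14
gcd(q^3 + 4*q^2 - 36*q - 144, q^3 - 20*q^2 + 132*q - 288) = q - 6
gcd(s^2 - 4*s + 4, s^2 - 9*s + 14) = s - 2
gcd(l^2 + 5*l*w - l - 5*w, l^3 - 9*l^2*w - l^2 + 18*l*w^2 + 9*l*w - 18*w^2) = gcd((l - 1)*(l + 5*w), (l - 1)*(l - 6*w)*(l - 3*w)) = l - 1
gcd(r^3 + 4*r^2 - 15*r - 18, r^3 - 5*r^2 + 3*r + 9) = r^2 - 2*r - 3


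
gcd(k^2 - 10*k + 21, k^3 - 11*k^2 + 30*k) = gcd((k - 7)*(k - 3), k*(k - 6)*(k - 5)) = 1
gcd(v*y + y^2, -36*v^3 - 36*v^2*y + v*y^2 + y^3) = v + y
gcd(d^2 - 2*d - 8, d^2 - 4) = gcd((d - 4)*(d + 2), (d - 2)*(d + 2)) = d + 2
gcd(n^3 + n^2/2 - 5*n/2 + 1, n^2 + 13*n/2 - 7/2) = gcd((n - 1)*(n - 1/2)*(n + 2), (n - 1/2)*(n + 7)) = n - 1/2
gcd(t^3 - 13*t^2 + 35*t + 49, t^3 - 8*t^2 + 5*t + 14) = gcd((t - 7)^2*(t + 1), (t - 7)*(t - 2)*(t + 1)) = t^2 - 6*t - 7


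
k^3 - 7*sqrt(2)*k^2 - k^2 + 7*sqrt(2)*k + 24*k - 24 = (k - 1)*(k - 4*sqrt(2))*(k - 3*sqrt(2))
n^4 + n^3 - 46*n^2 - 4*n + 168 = (n - 6)*(n - 2)*(n + 2)*(n + 7)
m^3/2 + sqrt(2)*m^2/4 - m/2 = m*(m/2 + sqrt(2)/2)*(m - sqrt(2)/2)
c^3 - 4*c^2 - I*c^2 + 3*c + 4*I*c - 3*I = (c - 3)*(c - 1)*(c - I)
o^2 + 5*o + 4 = (o + 1)*(o + 4)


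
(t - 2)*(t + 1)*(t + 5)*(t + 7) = t^4 + 11*t^3 + 21*t^2 - 59*t - 70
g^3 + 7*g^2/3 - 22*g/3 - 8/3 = (g - 2)*(g + 1/3)*(g + 4)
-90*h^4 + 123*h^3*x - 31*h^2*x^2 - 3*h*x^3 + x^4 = (-5*h + x)*(-3*h + x)*(-h + x)*(6*h + x)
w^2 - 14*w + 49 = (w - 7)^2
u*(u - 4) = u^2 - 4*u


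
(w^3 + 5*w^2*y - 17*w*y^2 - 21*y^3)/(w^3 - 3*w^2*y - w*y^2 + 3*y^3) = (-w - 7*y)/(-w + y)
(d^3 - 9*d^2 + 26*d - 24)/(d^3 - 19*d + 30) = (d - 4)/(d + 5)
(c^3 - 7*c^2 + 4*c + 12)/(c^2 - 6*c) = c - 1 - 2/c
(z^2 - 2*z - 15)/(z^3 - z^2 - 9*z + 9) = (z - 5)/(z^2 - 4*z + 3)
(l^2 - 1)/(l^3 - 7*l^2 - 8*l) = (l - 1)/(l*(l - 8))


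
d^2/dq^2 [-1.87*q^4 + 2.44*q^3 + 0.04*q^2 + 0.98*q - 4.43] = -22.44*q^2 + 14.64*q + 0.08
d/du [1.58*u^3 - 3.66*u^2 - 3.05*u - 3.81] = 4.74*u^2 - 7.32*u - 3.05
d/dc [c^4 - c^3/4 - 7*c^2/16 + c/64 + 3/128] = 4*c^3 - 3*c^2/4 - 7*c/8 + 1/64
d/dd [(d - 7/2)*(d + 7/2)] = 2*d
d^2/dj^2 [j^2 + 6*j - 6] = 2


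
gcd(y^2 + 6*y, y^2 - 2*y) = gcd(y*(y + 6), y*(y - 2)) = y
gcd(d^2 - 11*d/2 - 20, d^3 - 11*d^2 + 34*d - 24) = 1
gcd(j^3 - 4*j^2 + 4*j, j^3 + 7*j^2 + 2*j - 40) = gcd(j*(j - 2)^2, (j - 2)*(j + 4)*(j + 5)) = j - 2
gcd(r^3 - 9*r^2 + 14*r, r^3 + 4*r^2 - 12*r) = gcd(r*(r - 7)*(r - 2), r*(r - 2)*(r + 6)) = r^2 - 2*r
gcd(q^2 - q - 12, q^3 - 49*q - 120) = q + 3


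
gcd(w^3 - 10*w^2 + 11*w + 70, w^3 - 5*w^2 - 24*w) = 1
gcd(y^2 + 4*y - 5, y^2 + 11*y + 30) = y + 5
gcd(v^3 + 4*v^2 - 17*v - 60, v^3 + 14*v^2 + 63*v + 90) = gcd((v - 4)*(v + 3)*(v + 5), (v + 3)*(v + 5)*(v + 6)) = v^2 + 8*v + 15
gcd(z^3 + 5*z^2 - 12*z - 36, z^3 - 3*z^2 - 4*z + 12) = z^2 - z - 6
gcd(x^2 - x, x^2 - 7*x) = x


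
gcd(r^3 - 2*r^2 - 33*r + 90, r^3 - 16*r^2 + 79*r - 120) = r^2 - 8*r + 15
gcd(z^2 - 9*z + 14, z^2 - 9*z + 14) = z^2 - 9*z + 14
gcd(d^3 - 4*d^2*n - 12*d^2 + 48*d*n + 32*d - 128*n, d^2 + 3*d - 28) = d - 4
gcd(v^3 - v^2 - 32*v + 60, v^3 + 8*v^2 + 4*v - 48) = v^2 + 4*v - 12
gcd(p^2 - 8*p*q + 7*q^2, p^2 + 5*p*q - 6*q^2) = p - q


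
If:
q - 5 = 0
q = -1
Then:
No Solution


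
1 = 1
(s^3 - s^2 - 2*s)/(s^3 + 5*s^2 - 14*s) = (s + 1)/(s + 7)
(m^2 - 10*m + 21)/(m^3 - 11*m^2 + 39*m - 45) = (m - 7)/(m^2 - 8*m + 15)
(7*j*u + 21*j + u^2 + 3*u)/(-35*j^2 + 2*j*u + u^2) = (u + 3)/(-5*j + u)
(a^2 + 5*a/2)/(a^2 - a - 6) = a*(2*a + 5)/(2*(a^2 - a - 6))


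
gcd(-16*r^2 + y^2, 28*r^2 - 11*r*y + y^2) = -4*r + y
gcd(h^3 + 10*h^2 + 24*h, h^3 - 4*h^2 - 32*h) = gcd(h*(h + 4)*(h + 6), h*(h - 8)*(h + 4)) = h^2 + 4*h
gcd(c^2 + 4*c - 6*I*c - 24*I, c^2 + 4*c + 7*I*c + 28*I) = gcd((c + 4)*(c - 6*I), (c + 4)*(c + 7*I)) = c + 4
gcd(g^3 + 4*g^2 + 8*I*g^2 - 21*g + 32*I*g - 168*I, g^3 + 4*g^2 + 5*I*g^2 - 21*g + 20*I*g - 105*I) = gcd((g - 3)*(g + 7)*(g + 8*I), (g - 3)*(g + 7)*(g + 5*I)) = g^2 + 4*g - 21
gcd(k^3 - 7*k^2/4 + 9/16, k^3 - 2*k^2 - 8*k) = 1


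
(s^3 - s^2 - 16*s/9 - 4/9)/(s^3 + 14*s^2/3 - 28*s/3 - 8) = (s + 1/3)/(s + 6)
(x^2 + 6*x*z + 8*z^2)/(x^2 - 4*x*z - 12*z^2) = (x + 4*z)/(x - 6*z)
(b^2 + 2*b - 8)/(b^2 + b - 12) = (b - 2)/(b - 3)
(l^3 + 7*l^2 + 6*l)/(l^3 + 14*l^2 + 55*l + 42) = l/(l + 7)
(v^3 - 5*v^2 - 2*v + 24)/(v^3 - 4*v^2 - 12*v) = (v^2 - 7*v + 12)/(v*(v - 6))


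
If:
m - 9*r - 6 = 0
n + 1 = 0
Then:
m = 9*r + 6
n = -1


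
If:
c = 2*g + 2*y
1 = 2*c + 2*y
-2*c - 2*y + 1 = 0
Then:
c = 1/2 - y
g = 1/4 - 3*y/2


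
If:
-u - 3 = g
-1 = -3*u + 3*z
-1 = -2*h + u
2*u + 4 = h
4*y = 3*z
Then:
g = -2/3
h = -2/3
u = -7/3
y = -2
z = -8/3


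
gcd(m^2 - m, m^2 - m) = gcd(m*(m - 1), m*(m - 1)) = m^2 - m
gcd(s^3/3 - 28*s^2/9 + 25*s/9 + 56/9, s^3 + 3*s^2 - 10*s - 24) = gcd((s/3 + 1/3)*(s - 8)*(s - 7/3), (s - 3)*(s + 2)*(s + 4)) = 1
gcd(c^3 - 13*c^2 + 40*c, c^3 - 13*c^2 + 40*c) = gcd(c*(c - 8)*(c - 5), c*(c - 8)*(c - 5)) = c^3 - 13*c^2 + 40*c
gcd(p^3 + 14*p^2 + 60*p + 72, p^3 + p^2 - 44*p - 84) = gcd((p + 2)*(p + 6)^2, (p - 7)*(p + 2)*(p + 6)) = p^2 + 8*p + 12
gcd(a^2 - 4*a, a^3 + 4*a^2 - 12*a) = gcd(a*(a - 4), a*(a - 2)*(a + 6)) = a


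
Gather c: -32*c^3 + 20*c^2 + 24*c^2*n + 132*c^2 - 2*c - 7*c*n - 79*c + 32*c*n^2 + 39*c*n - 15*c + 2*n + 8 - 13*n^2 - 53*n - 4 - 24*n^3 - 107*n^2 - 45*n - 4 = -32*c^3 + c^2*(24*n + 152) + c*(32*n^2 + 32*n - 96) - 24*n^3 - 120*n^2 - 96*n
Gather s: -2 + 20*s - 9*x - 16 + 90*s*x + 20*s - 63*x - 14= s*(90*x + 40) - 72*x - 32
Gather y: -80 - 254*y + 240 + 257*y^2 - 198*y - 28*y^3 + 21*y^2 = -28*y^3 + 278*y^2 - 452*y + 160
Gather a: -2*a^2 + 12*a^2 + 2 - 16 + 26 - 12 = 10*a^2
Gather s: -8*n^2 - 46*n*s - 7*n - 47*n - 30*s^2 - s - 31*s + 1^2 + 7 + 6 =-8*n^2 - 54*n - 30*s^2 + s*(-46*n - 32) + 14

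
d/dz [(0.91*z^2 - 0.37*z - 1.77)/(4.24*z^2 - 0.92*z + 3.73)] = (0.7316*z^2 + 21.7982*z - 3.0085)/(17.9776*z^4 - 7.8016*z^3 + 32.4768*z^2 - 6.8632*z + 13.9129)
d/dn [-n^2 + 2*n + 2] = 2 - 2*n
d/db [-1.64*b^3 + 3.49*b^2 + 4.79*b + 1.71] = -4.92*b^2 + 6.98*b + 4.79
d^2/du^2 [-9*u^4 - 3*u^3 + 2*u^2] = -108*u^2 - 18*u + 4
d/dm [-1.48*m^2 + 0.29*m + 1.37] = 0.29 - 2.96*m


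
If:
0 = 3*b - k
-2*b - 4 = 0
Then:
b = -2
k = -6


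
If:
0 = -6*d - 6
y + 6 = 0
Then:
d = -1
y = -6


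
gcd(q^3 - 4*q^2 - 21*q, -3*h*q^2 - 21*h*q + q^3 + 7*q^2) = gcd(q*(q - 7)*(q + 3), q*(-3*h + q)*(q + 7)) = q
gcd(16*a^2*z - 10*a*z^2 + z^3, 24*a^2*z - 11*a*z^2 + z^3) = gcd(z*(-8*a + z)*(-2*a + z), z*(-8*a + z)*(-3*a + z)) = -8*a*z + z^2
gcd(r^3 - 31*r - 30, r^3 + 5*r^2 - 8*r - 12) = r + 1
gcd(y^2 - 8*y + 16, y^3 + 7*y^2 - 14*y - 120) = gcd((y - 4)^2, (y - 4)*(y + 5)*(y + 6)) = y - 4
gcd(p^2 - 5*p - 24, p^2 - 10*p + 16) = p - 8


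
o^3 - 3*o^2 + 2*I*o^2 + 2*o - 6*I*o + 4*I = (o - 2)*(o - 1)*(o + 2*I)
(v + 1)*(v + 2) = v^2 + 3*v + 2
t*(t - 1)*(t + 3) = t^3 + 2*t^2 - 3*t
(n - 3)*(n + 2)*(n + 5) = n^3 + 4*n^2 - 11*n - 30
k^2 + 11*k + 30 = (k + 5)*(k + 6)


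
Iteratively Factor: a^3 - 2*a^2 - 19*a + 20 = (a - 5)*(a^2 + 3*a - 4) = (a - 5)*(a - 1)*(a + 4)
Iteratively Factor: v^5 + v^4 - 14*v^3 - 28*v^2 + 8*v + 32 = (v + 2)*(v^4 - v^3 - 12*v^2 - 4*v + 16) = (v - 4)*(v + 2)*(v^3 + 3*v^2 - 4) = (v - 4)*(v + 2)^2*(v^2 + v - 2) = (v - 4)*(v + 2)^3*(v - 1)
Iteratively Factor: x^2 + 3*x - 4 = (x + 4)*(x - 1)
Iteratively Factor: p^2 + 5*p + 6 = (p + 3)*(p + 2)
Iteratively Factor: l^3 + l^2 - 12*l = (l)*(l^2 + l - 12) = l*(l - 3)*(l + 4)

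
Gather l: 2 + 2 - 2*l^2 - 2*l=-2*l^2 - 2*l + 4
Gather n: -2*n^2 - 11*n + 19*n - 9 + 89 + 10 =-2*n^2 + 8*n + 90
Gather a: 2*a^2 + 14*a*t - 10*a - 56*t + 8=2*a^2 + a*(14*t - 10) - 56*t + 8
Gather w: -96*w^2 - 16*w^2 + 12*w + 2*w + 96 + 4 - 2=-112*w^2 + 14*w + 98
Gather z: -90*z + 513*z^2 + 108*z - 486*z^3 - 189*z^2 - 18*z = -486*z^3 + 324*z^2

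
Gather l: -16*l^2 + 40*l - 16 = -16*l^2 + 40*l - 16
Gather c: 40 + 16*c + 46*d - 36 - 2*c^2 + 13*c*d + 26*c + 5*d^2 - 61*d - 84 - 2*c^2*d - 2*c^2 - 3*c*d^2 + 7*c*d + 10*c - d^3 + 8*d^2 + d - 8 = c^2*(-2*d - 4) + c*(-3*d^2 + 20*d + 52) - d^3 + 13*d^2 - 14*d - 88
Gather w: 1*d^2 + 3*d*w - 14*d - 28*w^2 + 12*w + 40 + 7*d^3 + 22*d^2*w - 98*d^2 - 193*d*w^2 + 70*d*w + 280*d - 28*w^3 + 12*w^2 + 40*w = 7*d^3 - 97*d^2 + 266*d - 28*w^3 + w^2*(-193*d - 16) + w*(22*d^2 + 73*d + 52) + 40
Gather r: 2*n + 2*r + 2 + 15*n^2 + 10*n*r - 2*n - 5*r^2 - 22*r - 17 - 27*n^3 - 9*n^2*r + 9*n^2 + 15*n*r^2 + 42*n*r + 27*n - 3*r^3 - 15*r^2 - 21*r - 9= -27*n^3 + 24*n^2 + 27*n - 3*r^3 + r^2*(15*n - 20) + r*(-9*n^2 + 52*n - 41) - 24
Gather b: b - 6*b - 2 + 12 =10 - 5*b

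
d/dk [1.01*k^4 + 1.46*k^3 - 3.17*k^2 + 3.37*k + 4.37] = 4.04*k^3 + 4.38*k^2 - 6.34*k + 3.37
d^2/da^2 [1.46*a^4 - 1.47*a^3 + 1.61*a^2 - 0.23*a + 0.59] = 17.52*a^2 - 8.82*a + 3.22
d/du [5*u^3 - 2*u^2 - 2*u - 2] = 15*u^2 - 4*u - 2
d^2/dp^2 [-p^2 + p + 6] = -2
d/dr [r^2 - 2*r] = 2*r - 2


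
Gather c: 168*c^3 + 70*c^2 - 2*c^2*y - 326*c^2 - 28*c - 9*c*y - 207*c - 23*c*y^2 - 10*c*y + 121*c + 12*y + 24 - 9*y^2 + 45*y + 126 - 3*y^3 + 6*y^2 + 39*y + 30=168*c^3 + c^2*(-2*y - 256) + c*(-23*y^2 - 19*y - 114) - 3*y^3 - 3*y^2 + 96*y + 180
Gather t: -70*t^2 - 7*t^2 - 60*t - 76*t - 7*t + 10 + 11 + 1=-77*t^2 - 143*t + 22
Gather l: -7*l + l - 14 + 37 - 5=18 - 6*l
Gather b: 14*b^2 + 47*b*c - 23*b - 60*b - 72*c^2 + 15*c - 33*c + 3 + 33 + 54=14*b^2 + b*(47*c - 83) - 72*c^2 - 18*c + 90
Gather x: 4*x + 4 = 4*x + 4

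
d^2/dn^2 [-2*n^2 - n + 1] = -4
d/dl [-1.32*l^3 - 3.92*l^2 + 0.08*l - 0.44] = -3.96*l^2 - 7.84*l + 0.08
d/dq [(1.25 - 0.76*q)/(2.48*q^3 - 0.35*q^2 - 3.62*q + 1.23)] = (3.7696*q^3 - 9.566*q^2 + 0.875*q + 3.5902)/(6.1504*q^6 - 1.736*q^5 - 17.8327*q^4 + 8.6348*q^3 + 12.2434*q^2 - 8.9052*q + 1.5129)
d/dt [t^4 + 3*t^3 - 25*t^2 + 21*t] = 4*t^3 + 9*t^2 - 50*t + 21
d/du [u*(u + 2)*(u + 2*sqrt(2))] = 3*u^2 + 4*u + 4*sqrt(2)*u + 4*sqrt(2)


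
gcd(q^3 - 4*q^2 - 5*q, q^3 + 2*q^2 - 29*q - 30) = q^2 - 4*q - 5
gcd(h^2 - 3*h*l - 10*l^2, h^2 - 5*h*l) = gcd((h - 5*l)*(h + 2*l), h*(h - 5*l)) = h - 5*l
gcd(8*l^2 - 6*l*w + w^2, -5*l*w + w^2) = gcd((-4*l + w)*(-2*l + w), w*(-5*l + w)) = 1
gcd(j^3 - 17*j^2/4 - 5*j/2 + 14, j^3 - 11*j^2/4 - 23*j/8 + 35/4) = j^2 - j/4 - 7/2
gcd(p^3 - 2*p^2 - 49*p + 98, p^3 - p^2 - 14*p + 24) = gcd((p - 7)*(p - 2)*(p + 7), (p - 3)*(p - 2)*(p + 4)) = p - 2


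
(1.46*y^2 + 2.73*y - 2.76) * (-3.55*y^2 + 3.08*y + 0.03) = -5.183*y^4 - 5.1947*y^3 + 18.2502*y^2 - 8.4189*y - 0.0828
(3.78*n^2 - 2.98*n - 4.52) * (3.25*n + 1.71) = 12.285*n^3 - 3.2212*n^2 - 19.7858*n - 7.7292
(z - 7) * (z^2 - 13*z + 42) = z^3 - 20*z^2 + 133*z - 294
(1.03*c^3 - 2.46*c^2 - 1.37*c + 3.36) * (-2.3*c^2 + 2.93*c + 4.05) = -2.369*c^5 + 8.6759*c^4 + 0.114699999999999*c^3 - 21.7051*c^2 + 4.2963*c + 13.608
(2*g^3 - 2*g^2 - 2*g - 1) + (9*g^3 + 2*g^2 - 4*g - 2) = 11*g^3 - 6*g - 3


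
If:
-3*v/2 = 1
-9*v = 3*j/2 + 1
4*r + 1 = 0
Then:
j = 10/3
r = -1/4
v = -2/3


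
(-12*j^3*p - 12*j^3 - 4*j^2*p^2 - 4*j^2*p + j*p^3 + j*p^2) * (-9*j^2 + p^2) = 108*j^5*p + 108*j^5 + 36*j^4*p^2 + 36*j^4*p - 21*j^3*p^3 - 21*j^3*p^2 - 4*j^2*p^4 - 4*j^2*p^3 + j*p^5 + j*p^4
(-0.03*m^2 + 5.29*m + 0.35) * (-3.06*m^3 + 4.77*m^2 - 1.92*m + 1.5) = 0.0918*m^5 - 16.3305*m^4 + 24.2199*m^3 - 8.5323*m^2 + 7.263*m + 0.525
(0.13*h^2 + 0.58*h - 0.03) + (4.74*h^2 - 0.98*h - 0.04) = 4.87*h^2 - 0.4*h - 0.07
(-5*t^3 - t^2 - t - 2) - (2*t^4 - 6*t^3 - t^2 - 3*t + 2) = -2*t^4 + t^3 + 2*t - 4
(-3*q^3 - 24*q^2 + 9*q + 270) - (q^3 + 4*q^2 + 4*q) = -4*q^3 - 28*q^2 + 5*q + 270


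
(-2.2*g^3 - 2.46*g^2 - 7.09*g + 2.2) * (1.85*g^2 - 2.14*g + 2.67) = -4.07*g^5 + 0.157000000000001*g^4 - 13.7261*g^3 + 12.6744*g^2 - 23.6383*g + 5.874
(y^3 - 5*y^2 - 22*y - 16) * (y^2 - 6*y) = y^5 - 11*y^4 + 8*y^3 + 116*y^2 + 96*y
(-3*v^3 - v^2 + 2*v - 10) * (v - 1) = -3*v^4 + 2*v^3 + 3*v^2 - 12*v + 10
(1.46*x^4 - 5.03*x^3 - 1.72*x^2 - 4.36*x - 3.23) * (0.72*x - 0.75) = 1.0512*x^5 - 4.7166*x^4 + 2.5341*x^3 - 1.8492*x^2 + 0.9444*x + 2.4225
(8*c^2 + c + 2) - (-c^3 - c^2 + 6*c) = c^3 + 9*c^2 - 5*c + 2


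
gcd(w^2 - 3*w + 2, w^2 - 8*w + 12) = w - 2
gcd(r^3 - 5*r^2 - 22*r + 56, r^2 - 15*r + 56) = r - 7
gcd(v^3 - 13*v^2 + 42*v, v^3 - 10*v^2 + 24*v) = v^2 - 6*v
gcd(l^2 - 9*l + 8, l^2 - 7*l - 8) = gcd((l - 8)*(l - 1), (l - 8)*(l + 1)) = l - 8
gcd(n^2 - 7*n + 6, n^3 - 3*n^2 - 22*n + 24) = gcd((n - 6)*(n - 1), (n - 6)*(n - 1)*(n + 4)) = n^2 - 7*n + 6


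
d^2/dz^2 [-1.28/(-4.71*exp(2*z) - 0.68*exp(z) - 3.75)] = (1.28*(9.42*exp(z) + 0.68)*(18.84*exp(z) + 1.36)*exp(z) - (24.1152*exp(z) + 0.8704)*(4.71*exp(2*z) + 0.68*exp(z) + 3.75))*exp(z)/(4.71*exp(2*z) + 0.68*exp(z) + 3.75)^3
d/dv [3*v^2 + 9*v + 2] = 6*v + 9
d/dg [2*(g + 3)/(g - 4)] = -14/(g - 4)^2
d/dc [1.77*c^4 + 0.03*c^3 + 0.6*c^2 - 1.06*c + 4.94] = 7.08*c^3 + 0.09*c^2 + 1.2*c - 1.06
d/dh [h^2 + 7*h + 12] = 2*h + 7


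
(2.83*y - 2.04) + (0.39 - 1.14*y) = 1.69*y - 1.65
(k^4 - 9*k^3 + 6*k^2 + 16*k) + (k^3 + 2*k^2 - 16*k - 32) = k^4 - 8*k^3 + 8*k^2 - 32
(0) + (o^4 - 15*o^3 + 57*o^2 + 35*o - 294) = o^4 - 15*o^3 + 57*o^2 + 35*o - 294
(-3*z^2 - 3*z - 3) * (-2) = 6*z^2 + 6*z + 6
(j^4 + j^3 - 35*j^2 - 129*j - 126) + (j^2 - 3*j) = j^4 + j^3 - 34*j^2 - 132*j - 126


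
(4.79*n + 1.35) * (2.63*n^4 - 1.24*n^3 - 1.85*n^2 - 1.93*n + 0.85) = 12.5977*n^5 - 2.3891*n^4 - 10.5355*n^3 - 11.7422*n^2 + 1.466*n + 1.1475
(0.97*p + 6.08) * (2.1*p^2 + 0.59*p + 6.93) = 2.037*p^3 + 13.3403*p^2 + 10.3093*p + 42.1344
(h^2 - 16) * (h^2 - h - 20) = h^4 - h^3 - 36*h^2 + 16*h + 320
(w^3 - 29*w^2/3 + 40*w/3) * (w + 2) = w^4 - 23*w^3/3 - 6*w^2 + 80*w/3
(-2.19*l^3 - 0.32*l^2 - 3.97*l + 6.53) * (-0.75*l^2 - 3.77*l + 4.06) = 1.6425*l^5 + 8.4963*l^4 - 4.7075*l^3 + 8.7702*l^2 - 40.7363*l + 26.5118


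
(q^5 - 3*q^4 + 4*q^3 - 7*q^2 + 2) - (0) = q^5 - 3*q^4 + 4*q^3 - 7*q^2 + 2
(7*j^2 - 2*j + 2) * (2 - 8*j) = -56*j^3 + 30*j^2 - 20*j + 4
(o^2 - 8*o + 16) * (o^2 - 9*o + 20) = o^4 - 17*o^3 + 108*o^2 - 304*o + 320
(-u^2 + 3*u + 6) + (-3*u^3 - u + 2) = -3*u^3 - u^2 + 2*u + 8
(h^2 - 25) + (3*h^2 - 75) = 4*h^2 - 100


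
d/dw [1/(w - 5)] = -1/(w - 5)^2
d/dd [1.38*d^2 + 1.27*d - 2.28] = 2.76*d + 1.27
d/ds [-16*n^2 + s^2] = 2*s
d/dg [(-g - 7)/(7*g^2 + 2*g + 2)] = (7*g^2 + 98*g + 12)/(49*g^4 + 28*g^3 + 32*g^2 + 8*g + 4)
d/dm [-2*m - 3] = -2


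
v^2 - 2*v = v*(v - 2)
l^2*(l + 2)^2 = l^4 + 4*l^3 + 4*l^2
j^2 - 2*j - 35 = (j - 7)*(j + 5)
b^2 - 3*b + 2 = (b - 2)*(b - 1)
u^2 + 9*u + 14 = (u + 2)*(u + 7)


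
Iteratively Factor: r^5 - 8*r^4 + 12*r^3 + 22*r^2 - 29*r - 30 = (r + 1)*(r^4 - 9*r^3 + 21*r^2 + r - 30) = (r - 2)*(r + 1)*(r^3 - 7*r^2 + 7*r + 15) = (r - 3)*(r - 2)*(r + 1)*(r^2 - 4*r - 5) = (r - 5)*(r - 3)*(r - 2)*(r + 1)*(r + 1)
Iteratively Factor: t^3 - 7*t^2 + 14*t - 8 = (t - 1)*(t^2 - 6*t + 8) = (t - 2)*(t - 1)*(t - 4)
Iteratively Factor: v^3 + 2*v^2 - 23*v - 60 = (v + 4)*(v^2 - 2*v - 15) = (v + 3)*(v + 4)*(v - 5)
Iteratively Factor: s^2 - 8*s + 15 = (s - 3)*(s - 5)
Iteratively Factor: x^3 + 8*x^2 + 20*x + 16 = (x + 2)*(x^2 + 6*x + 8) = (x + 2)^2*(x + 4)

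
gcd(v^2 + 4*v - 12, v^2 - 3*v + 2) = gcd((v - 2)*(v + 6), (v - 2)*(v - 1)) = v - 2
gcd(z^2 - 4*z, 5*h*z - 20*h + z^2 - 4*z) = z - 4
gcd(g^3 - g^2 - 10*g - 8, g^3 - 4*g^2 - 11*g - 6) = g + 1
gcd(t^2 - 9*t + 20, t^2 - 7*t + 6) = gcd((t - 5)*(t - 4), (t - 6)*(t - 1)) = 1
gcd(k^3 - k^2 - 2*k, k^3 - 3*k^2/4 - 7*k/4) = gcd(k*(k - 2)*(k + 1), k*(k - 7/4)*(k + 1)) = k^2 + k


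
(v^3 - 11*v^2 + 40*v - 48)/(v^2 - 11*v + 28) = (v^2 - 7*v + 12)/(v - 7)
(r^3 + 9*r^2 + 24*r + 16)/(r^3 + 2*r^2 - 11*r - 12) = (r + 4)/(r - 3)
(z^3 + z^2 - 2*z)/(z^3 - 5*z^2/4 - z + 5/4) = 4*z*(z + 2)/(4*z^2 - z - 5)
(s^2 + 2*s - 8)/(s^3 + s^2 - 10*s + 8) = 1/(s - 1)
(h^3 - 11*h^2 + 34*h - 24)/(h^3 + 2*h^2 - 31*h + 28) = (h - 6)/(h + 7)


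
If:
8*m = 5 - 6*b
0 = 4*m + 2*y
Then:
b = 2*y/3 + 5/6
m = -y/2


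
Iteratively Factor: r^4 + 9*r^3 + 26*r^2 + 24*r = (r + 4)*(r^3 + 5*r^2 + 6*r) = (r + 3)*(r + 4)*(r^2 + 2*r) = (r + 2)*(r + 3)*(r + 4)*(r)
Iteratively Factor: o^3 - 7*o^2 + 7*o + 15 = (o - 3)*(o^2 - 4*o - 5) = (o - 3)*(o + 1)*(o - 5)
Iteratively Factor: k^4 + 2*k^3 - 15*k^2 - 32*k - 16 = (k + 4)*(k^3 - 2*k^2 - 7*k - 4) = (k + 1)*(k + 4)*(k^2 - 3*k - 4) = (k - 4)*(k + 1)*(k + 4)*(k + 1)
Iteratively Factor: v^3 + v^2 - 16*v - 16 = (v + 4)*(v^2 - 3*v - 4) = (v + 1)*(v + 4)*(v - 4)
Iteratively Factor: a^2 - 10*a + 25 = (a - 5)*(a - 5)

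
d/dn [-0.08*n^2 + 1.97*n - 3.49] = 1.97 - 0.16*n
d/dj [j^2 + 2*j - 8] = 2*j + 2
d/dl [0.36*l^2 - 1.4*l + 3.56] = 0.72*l - 1.4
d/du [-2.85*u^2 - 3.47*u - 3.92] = -5.7*u - 3.47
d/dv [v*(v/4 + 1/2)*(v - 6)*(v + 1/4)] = v^3 - 45*v^2/16 - 13*v/2 - 3/4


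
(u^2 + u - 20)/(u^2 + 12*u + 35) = (u - 4)/(u + 7)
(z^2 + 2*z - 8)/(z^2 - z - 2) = (z + 4)/(z + 1)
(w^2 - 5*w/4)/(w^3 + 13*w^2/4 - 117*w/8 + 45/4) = 2*w/(2*w^2 + 9*w - 18)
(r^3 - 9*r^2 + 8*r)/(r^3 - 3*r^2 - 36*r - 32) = r*(r - 1)/(r^2 + 5*r + 4)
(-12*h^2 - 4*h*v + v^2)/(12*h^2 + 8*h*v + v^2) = (-6*h + v)/(6*h + v)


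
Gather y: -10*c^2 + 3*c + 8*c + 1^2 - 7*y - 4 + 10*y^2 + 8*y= -10*c^2 + 11*c + 10*y^2 + y - 3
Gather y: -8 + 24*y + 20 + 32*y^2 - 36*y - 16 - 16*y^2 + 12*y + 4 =16*y^2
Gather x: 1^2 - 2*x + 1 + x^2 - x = x^2 - 3*x + 2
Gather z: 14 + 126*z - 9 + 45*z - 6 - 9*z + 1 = 162*z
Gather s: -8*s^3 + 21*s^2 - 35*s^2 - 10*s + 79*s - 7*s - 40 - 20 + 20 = -8*s^3 - 14*s^2 + 62*s - 40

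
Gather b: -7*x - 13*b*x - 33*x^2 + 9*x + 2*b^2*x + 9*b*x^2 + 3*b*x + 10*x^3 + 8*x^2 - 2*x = 2*b^2*x + b*(9*x^2 - 10*x) + 10*x^3 - 25*x^2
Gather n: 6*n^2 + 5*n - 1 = 6*n^2 + 5*n - 1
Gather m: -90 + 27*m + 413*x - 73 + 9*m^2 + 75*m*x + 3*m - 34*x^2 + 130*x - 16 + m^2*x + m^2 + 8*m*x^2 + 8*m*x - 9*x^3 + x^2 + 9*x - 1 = m^2*(x + 10) + m*(8*x^2 + 83*x + 30) - 9*x^3 - 33*x^2 + 552*x - 180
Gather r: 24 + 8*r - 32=8*r - 8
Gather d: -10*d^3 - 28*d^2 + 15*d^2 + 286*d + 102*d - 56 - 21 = -10*d^3 - 13*d^2 + 388*d - 77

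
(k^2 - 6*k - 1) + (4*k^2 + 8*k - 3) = 5*k^2 + 2*k - 4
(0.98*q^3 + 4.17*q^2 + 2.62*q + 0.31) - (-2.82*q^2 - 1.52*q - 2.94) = 0.98*q^3 + 6.99*q^2 + 4.14*q + 3.25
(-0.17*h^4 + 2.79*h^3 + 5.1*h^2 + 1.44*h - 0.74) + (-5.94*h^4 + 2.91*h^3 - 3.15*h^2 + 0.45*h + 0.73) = -6.11*h^4 + 5.7*h^3 + 1.95*h^2 + 1.89*h - 0.01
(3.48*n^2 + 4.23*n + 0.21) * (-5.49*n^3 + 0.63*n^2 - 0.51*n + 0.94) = -19.1052*n^5 - 21.0303*n^4 - 0.2628*n^3 + 1.2462*n^2 + 3.8691*n + 0.1974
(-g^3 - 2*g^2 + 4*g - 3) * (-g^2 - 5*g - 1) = g^5 + 7*g^4 + 7*g^3 - 15*g^2 + 11*g + 3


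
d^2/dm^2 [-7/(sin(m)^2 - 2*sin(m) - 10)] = 14*(-2*sin(m)^4 + 3*sin(m)^3 - 19*sin(m)^2 + 4*sin(m) + 14)/(2*sin(m) + cos(m)^2 + 9)^3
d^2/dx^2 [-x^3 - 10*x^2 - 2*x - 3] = -6*x - 20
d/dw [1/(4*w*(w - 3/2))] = (3 - 4*w)/(2*w^2*(4*w^2 - 12*w + 9))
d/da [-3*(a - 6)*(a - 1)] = 21 - 6*a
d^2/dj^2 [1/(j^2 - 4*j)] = 2*(-j*(j - 4) + 4*(j - 2)^2)/(j^3*(j - 4)^3)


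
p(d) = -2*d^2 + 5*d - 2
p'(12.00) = -43.00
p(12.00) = -230.00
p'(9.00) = -31.00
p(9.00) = -119.00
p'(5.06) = -15.24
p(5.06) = -27.91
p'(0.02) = 4.92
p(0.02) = -1.90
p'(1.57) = -1.28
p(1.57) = 0.92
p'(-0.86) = 8.44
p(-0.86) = -7.78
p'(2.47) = -4.88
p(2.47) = -1.85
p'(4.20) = -11.80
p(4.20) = -16.28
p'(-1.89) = 12.56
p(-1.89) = -18.59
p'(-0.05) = 5.20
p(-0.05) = -2.26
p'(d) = 5 - 4*d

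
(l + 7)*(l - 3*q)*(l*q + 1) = l^3*q - 3*l^2*q^2 + 7*l^2*q + l^2 - 21*l*q^2 - 3*l*q + 7*l - 21*q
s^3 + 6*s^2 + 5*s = s*(s + 1)*(s + 5)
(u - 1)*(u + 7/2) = u^2 + 5*u/2 - 7/2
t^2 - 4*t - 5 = (t - 5)*(t + 1)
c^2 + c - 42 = (c - 6)*(c + 7)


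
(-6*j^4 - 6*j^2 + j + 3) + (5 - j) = -6*j^4 - 6*j^2 + 8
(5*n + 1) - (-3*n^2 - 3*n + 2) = 3*n^2 + 8*n - 1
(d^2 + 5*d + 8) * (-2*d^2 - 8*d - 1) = -2*d^4 - 18*d^3 - 57*d^2 - 69*d - 8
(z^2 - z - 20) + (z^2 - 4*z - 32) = 2*z^2 - 5*z - 52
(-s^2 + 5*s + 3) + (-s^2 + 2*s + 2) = -2*s^2 + 7*s + 5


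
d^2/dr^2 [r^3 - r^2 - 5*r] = 6*r - 2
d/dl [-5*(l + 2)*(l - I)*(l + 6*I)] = -15*l^2 - l*(20 + 50*I) - 30 - 50*I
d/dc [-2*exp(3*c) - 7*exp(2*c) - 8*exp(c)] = (-6*exp(2*c) - 14*exp(c) - 8)*exp(c)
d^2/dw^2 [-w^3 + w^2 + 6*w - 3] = 2 - 6*w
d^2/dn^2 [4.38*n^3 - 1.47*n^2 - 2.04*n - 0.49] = 26.28*n - 2.94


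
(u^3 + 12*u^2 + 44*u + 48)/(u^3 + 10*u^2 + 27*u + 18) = (u^2 + 6*u + 8)/(u^2 + 4*u + 3)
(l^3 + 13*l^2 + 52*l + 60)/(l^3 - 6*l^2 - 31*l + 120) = (l^2 + 8*l + 12)/(l^2 - 11*l + 24)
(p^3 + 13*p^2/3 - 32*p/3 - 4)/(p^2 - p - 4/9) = 3*(p^2 + 4*p - 12)/(3*p - 4)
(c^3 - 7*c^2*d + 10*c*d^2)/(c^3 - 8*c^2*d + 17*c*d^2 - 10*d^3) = c/(c - d)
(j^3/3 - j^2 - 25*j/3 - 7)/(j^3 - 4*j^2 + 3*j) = (j^3 - 3*j^2 - 25*j - 21)/(3*j*(j^2 - 4*j + 3))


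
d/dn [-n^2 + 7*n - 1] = 7 - 2*n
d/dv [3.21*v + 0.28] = 3.21000000000000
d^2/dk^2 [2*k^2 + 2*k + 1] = 4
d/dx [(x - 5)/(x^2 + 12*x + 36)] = (16 - x)/(x^3 + 18*x^2 + 108*x + 216)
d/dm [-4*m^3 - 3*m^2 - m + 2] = -12*m^2 - 6*m - 1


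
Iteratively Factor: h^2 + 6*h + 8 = (h + 2)*(h + 4)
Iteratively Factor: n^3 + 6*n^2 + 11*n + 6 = (n + 2)*(n^2 + 4*n + 3) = (n + 2)*(n + 3)*(n + 1)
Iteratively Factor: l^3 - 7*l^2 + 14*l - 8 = (l - 2)*(l^2 - 5*l + 4) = (l - 2)*(l - 1)*(l - 4)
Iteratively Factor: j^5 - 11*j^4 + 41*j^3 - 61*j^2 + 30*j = (j - 1)*(j^4 - 10*j^3 + 31*j^2 - 30*j) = (j - 2)*(j - 1)*(j^3 - 8*j^2 + 15*j) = (j - 5)*(j - 2)*(j - 1)*(j^2 - 3*j) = (j - 5)*(j - 3)*(j - 2)*(j - 1)*(j)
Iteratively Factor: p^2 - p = (p - 1)*(p)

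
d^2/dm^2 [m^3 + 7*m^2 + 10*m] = 6*m + 14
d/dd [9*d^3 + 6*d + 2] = 27*d^2 + 6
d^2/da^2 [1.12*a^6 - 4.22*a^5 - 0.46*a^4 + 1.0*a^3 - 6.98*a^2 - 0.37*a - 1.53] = 33.6*a^4 - 84.4*a^3 - 5.52*a^2 + 6.0*a - 13.96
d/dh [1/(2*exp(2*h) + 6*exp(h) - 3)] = (-4*exp(h) - 6)*exp(h)/(2*exp(2*h) + 6*exp(h) - 3)^2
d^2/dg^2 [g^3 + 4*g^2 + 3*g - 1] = 6*g + 8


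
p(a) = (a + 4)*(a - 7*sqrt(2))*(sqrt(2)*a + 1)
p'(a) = sqrt(2)*(a + 4)*(a - 7*sqrt(2)) + (a + 4)*(sqrt(2)*a + 1) + (a - 7*sqrt(2))*(sqrt(2)*a + 1)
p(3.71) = -298.10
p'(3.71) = -57.99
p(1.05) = -111.05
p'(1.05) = -72.64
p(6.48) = -364.24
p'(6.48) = 21.08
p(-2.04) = 44.11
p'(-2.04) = -14.28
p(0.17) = -50.33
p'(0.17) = -64.27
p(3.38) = -278.10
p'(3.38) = -63.07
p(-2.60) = 46.84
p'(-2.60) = 4.97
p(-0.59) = -5.92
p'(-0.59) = -51.76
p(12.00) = 603.96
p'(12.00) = 372.81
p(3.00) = -253.20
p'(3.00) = -67.77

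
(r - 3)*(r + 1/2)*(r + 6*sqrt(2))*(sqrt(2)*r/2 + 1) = sqrt(2)*r^4/2 - 5*sqrt(2)*r^3/4 + 7*r^3 - 35*r^2/2 + 21*sqrt(2)*r^2/4 - 15*sqrt(2)*r - 21*r/2 - 9*sqrt(2)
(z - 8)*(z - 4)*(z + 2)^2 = z^4 - 8*z^3 - 12*z^2 + 80*z + 128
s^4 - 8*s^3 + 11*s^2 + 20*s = s*(s - 5)*(s - 4)*(s + 1)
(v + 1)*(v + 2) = v^2 + 3*v + 2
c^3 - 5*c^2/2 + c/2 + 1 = (c - 2)*(c - 1)*(c + 1/2)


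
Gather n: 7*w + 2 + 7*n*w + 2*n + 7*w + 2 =n*(7*w + 2) + 14*w + 4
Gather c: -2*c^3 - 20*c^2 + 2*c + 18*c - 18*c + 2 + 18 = -2*c^3 - 20*c^2 + 2*c + 20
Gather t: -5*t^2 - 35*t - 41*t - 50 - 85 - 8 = -5*t^2 - 76*t - 143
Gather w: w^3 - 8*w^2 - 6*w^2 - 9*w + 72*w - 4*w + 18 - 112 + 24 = w^3 - 14*w^2 + 59*w - 70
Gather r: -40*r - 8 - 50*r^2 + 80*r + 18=-50*r^2 + 40*r + 10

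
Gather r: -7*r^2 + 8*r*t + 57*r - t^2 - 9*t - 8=-7*r^2 + r*(8*t + 57) - t^2 - 9*t - 8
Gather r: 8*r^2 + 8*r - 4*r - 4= 8*r^2 + 4*r - 4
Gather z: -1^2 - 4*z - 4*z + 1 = -8*z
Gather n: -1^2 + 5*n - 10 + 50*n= 55*n - 11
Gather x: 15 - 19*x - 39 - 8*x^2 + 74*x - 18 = -8*x^2 + 55*x - 42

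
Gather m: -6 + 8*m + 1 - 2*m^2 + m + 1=-2*m^2 + 9*m - 4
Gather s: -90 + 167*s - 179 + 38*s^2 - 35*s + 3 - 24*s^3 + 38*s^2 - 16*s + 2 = -24*s^3 + 76*s^2 + 116*s - 264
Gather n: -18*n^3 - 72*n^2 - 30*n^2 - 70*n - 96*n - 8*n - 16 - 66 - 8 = -18*n^3 - 102*n^2 - 174*n - 90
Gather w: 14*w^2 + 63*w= 14*w^2 + 63*w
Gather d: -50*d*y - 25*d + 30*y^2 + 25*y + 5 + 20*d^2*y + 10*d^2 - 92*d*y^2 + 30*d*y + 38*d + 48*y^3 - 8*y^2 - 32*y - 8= d^2*(20*y + 10) + d*(-92*y^2 - 20*y + 13) + 48*y^3 + 22*y^2 - 7*y - 3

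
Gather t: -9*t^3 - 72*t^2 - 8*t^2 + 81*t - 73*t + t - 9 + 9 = -9*t^3 - 80*t^2 + 9*t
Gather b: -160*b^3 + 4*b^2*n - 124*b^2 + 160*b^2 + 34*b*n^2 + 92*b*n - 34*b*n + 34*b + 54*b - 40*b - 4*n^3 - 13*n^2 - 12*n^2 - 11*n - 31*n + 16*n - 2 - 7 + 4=-160*b^3 + b^2*(4*n + 36) + b*(34*n^2 + 58*n + 48) - 4*n^3 - 25*n^2 - 26*n - 5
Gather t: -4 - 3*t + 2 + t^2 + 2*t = t^2 - t - 2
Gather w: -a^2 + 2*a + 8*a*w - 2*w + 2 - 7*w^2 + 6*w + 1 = -a^2 + 2*a - 7*w^2 + w*(8*a + 4) + 3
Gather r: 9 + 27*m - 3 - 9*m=18*m + 6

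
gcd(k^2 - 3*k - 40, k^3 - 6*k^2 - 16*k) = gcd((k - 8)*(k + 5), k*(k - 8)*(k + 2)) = k - 8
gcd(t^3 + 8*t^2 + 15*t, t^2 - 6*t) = t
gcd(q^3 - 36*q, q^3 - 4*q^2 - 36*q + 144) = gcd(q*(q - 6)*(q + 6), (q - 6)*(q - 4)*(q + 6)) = q^2 - 36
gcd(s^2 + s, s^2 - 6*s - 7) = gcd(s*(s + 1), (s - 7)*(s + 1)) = s + 1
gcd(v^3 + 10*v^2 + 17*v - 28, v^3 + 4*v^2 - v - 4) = v^2 + 3*v - 4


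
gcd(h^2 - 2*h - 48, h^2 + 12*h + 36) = h + 6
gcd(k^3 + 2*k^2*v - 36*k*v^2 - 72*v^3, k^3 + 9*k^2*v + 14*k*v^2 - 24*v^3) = k + 6*v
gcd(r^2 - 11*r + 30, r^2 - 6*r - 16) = 1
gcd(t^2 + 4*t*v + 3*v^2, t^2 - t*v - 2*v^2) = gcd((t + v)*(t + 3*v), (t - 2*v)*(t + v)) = t + v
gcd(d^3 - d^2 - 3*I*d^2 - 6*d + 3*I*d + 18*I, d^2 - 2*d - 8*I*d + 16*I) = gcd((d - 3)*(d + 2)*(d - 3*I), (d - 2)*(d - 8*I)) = 1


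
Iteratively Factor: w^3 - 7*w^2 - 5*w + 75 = (w - 5)*(w^2 - 2*w - 15) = (w - 5)^2*(w + 3)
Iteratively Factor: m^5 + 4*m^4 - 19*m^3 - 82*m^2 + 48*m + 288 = (m + 3)*(m^4 + m^3 - 22*m^2 - 16*m + 96) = (m + 3)^2*(m^3 - 2*m^2 - 16*m + 32) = (m + 3)^2*(m + 4)*(m^2 - 6*m + 8) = (m - 4)*(m + 3)^2*(m + 4)*(m - 2)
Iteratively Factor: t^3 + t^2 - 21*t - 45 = (t + 3)*(t^2 - 2*t - 15) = (t - 5)*(t + 3)*(t + 3)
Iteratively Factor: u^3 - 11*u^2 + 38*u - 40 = (u - 2)*(u^2 - 9*u + 20) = (u - 5)*(u - 2)*(u - 4)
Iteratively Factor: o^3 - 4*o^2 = (o)*(o^2 - 4*o) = o^2*(o - 4)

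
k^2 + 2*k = k*(k + 2)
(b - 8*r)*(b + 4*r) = b^2 - 4*b*r - 32*r^2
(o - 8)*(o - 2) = o^2 - 10*o + 16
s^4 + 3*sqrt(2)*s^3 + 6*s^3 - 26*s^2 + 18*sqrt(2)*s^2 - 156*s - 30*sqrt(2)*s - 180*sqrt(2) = (s + 6)*(s - 3*sqrt(2))*(s + sqrt(2))*(s + 5*sqrt(2))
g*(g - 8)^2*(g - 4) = g^4 - 20*g^3 + 128*g^2 - 256*g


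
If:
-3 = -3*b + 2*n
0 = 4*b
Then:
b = 0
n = -3/2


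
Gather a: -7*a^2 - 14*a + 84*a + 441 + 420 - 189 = -7*a^2 + 70*a + 672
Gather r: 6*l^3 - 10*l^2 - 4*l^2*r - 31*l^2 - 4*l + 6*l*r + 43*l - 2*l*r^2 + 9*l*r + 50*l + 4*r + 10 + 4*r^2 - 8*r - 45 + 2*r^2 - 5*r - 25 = 6*l^3 - 41*l^2 + 89*l + r^2*(6 - 2*l) + r*(-4*l^2 + 15*l - 9) - 60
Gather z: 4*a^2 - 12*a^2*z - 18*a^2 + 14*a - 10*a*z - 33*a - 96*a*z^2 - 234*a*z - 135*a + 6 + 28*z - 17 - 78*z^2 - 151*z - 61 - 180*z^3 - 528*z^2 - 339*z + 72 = -14*a^2 - 154*a - 180*z^3 + z^2*(-96*a - 606) + z*(-12*a^2 - 244*a - 462)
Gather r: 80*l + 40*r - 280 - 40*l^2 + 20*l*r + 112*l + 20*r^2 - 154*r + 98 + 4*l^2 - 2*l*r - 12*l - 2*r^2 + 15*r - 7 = -36*l^2 + 180*l + 18*r^2 + r*(18*l - 99) - 189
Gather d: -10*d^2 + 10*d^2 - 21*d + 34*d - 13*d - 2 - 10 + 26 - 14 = 0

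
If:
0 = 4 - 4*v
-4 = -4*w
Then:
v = 1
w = 1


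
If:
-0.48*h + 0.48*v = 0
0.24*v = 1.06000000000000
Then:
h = 4.42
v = 4.42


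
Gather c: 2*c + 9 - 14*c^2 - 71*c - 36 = -14*c^2 - 69*c - 27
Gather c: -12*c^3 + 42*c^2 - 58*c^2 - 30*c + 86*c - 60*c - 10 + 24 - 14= -12*c^3 - 16*c^2 - 4*c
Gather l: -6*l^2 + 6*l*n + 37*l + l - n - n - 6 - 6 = -6*l^2 + l*(6*n + 38) - 2*n - 12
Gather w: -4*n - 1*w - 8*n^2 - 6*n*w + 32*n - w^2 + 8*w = -8*n^2 + 28*n - w^2 + w*(7 - 6*n)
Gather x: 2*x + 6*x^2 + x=6*x^2 + 3*x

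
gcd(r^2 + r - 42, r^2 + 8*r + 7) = r + 7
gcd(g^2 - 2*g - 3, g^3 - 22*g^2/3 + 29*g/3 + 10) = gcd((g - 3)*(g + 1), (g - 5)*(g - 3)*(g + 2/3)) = g - 3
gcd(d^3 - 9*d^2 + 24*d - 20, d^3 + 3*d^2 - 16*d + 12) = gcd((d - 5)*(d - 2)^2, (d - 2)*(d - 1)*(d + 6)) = d - 2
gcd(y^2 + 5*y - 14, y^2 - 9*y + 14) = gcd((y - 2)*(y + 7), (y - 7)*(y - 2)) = y - 2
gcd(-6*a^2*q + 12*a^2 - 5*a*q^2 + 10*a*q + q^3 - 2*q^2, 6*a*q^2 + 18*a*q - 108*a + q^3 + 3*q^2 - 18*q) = 1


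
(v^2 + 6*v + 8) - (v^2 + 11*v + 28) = -5*v - 20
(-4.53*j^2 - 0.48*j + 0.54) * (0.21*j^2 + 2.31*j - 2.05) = -0.9513*j^4 - 10.5651*j^3 + 8.2911*j^2 + 2.2314*j - 1.107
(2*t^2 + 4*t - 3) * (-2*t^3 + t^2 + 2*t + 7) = -4*t^5 - 6*t^4 + 14*t^3 + 19*t^2 + 22*t - 21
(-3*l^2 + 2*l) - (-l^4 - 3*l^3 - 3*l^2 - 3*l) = l^4 + 3*l^3 + 5*l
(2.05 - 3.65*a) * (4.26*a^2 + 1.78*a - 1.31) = -15.549*a^3 + 2.236*a^2 + 8.4305*a - 2.6855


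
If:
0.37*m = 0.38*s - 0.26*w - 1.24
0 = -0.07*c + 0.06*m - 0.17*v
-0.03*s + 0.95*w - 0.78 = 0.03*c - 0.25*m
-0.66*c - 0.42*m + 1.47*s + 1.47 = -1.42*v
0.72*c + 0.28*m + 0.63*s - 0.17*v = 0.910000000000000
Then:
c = 1.73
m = -4.02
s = 0.68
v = -2.13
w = 1.96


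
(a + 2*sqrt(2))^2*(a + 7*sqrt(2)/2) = a^3 + 15*sqrt(2)*a^2/2 + 36*a + 28*sqrt(2)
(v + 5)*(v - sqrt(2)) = v^2 - sqrt(2)*v + 5*v - 5*sqrt(2)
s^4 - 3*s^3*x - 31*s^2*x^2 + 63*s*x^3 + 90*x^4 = (s - 6*x)*(s - 3*x)*(s + x)*(s + 5*x)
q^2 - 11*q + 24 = (q - 8)*(q - 3)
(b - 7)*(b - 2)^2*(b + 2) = b^4 - 9*b^3 + 10*b^2 + 36*b - 56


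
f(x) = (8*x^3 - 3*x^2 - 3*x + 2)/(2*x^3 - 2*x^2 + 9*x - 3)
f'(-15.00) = -0.02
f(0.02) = -0.69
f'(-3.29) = -0.51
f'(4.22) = 0.29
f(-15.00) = 3.77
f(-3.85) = 2.69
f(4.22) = 3.59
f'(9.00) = 0.02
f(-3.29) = 2.43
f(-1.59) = 1.08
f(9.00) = 4.05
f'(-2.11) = -0.91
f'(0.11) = -1.78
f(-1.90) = 1.41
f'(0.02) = -1.07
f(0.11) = -0.81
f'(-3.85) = -0.39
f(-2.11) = 1.61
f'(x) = (-6*x^2 + 4*x - 9)*(8*x^3 - 3*x^2 - 3*x + 2)/(2*x^3 - 2*x^2 + 9*x - 3)^2 + (24*x^2 - 6*x - 3)/(2*x^3 - 2*x^2 + 9*x - 3)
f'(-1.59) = -1.12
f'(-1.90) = -1.00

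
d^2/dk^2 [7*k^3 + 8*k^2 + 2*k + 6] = 42*k + 16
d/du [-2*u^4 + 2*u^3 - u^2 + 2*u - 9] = -8*u^3 + 6*u^2 - 2*u + 2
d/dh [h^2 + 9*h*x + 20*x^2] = 2*h + 9*x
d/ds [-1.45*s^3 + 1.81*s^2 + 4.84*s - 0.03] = -4.35*s^2 + 3.62*s + 4.84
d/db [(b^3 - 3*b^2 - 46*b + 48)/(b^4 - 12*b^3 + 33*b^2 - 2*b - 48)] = (-b^4 - 10*b^3 + 39*b^2 - 36*b + 36)/(b^6 - 8*b^5 + 18*b^4 + 4*b^3 - 47*b^2 + 12*b + 36)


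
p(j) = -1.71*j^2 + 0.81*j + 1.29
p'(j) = 0.81 - 3.42*j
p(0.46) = 1.30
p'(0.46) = -0.76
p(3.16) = -13.23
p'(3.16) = -10.00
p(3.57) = -17.61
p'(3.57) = -11.40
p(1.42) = -1.01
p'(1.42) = -4.05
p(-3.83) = -26.90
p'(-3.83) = 13.91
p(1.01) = 0.36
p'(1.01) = -2.64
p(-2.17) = -8.52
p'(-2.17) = 8.23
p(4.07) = -23.74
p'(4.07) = -13.11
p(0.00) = 1.29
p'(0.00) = 0.81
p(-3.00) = -16.53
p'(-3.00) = 11.07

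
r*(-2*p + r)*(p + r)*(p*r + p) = -2*p^3*r^2 - 2*p^3*r - p^2*r^3 - p^2*r^2 + p*r^4 + p*r^3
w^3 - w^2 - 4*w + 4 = (w - 2)*(w - 1)*(w + 2)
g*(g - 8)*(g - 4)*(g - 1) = g^4 - 13*g^3 + 44*g^2 - 32*g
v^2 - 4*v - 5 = (v - 5)*(v + 1)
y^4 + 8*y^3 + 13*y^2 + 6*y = y*(y + 1)^2*(y + 6)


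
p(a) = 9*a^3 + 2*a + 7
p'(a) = 27*a^2 + 2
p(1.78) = 61.32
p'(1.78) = 87.55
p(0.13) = 7.28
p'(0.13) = 2.46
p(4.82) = 1024.46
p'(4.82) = 629.27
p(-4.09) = -616.94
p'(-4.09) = 453.66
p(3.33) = 345.99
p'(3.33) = 301.40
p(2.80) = 210.17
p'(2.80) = 213.68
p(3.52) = 406.57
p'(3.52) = 336.54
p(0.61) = 10.26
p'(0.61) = 12.05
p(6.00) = 1963.00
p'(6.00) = 974.00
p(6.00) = 1963.00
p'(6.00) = 974.00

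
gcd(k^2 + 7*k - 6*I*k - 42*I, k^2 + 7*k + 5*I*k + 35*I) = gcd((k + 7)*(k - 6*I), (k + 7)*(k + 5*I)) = k + 7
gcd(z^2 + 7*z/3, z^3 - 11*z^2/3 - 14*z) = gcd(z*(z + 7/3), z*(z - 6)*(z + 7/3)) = z^2 + 7*z/3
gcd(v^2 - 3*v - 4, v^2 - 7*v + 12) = v - 4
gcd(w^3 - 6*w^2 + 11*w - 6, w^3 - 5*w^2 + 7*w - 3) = w^2 - 4*w + 3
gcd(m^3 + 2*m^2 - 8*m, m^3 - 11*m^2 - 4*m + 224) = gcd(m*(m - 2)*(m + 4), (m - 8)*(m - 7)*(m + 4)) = m + 4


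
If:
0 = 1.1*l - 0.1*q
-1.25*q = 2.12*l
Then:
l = 0.00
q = 0.00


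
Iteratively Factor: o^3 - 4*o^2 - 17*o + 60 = (o - 5)*(o^2 + o - 12) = (o - 5)*(o + 4)*(o - 3)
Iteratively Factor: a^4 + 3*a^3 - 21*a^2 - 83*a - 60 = (a + 1)*(a^3 + 2*a^2 - 23*a - 60) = (a + 1)*(a + 3)*(a^2 - a - 20) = (a - 5)*(a + 1)*(a + 3)*(a + 4)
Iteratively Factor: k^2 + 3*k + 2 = (k + 2)*(k + 1)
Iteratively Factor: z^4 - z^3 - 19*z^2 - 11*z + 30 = (z - 5)*(z^3 + 4*z^2 + z - 6) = (z - 5)*(z + 2)*(z^2 + 2*z - 3) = (z - 5)*(z - 1)*(z + 2)*(z + 3)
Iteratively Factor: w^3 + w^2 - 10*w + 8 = (w - 2)*(w^2 + 3*w - 4) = (w - 2)*(w + 4)*(w - 1)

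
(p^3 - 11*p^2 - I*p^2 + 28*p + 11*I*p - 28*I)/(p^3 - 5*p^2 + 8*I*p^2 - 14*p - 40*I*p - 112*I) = (p^2 + p*(-4 - I) + 4*I)/(p^2 + p*(2 + 8*I) + 16*I)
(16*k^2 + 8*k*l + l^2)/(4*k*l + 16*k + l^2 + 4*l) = (4*k + l)/(l + 4)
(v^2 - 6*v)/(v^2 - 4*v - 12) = v/(v + 2)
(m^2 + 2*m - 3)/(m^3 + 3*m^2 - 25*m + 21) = (m + 3)/(m^2 + 4*m - 21)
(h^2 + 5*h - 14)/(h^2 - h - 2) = (h + 7)/(h + 1)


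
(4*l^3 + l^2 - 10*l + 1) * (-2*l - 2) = -8*l^4 - 10*l^3 + 18*l^2 + 18*l - 2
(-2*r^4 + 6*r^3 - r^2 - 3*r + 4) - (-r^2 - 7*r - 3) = -2*r^4 + 6*r^3 + 4*r + 7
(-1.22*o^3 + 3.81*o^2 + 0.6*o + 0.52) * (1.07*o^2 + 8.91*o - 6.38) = -1.3054*o^5 - 6.7935*o^4 + 42.3727*o^3 - 18.4054*o^2 + 0.805200000000001*o - 3.3176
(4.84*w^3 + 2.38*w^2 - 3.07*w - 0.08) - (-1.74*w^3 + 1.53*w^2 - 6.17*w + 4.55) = 6.58*w^3 + 0.85*w^2 + 3.1*w - 4.63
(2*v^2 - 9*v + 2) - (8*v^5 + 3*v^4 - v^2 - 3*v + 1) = -8*v^5 - 3*v^4 + 3*v^2 - 6*v + 1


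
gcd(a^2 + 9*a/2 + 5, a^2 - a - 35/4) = a + 5/2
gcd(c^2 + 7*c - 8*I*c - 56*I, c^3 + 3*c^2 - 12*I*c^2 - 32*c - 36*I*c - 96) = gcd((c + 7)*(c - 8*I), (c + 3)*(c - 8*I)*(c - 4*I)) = c - 8*I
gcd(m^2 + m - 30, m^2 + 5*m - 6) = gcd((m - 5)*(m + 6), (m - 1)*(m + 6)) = m + 6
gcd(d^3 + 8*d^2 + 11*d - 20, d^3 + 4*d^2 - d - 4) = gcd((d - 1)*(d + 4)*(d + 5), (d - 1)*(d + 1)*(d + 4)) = d^2 + 3*d - 4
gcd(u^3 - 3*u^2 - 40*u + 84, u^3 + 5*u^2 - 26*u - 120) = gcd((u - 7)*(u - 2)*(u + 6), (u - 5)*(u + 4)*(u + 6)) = u + 6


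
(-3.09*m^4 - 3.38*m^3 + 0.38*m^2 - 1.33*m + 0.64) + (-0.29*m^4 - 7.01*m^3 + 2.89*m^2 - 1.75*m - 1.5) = -3.38*m^4 - 10.39*m^3 + 3.27*m^2 - 3.08*m - 0.86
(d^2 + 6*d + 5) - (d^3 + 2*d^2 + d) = -d^3 - d^2 + 5*d + 5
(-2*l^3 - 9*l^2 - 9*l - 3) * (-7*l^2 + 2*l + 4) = 14*l^5 + 59*l^4 + 37*l^3 - 33*l^2 - 42*l - 12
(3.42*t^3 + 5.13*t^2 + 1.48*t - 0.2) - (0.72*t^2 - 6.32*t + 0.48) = 3.42*t^3 + 4.41*t^2 + 7.8*t - 0.68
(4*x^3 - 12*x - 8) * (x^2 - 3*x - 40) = 4*x^5 - 12*x^4 - 172*x^3 + 28*x^2 + 504*x + 320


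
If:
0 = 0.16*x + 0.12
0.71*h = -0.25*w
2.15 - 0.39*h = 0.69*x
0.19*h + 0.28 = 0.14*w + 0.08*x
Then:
No Solution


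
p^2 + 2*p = p*(p + 2)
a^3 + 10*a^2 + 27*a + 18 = (a + 1)*(a + 3)*(a + 6)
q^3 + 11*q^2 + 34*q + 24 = (q + 1)*(q + 4)*(q + 6)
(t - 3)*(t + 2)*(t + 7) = t^3 + 6*t^2 - 13*t - 42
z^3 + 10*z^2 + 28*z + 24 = (z + 2)^2*(z + 6)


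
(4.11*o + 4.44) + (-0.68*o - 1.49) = 3.43*o + 2.95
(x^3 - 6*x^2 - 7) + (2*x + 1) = x^3 - 6*x^2 + 2*x - 6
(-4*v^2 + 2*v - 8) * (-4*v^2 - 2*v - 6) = 16*v^4 + 52*v^2 + 4*v + 48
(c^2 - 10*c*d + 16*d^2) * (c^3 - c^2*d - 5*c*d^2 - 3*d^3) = c^5 - 11*c^4*d + 21*c^3*d^2 + 31*c^2*d^3 - 50*c*d^4 - 48*d^5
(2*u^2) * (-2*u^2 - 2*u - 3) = -4*u^4 - 4*u^3 - 6*u^2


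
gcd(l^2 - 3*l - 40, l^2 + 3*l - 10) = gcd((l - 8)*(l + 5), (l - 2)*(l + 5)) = l + 5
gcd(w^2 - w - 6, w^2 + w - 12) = w - 3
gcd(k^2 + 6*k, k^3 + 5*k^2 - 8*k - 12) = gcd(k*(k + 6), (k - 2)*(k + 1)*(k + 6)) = k + 6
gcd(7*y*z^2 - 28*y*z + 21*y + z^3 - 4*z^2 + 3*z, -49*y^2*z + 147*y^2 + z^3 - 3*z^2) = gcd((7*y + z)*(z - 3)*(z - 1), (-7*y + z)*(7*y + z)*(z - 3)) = 7*y*z - 21*y + z^2 - 3*z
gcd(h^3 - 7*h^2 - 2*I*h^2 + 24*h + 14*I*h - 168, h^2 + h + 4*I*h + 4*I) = h + 4*I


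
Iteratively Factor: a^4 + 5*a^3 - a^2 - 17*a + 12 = (a + 3)*(a^3 + 2*a^2 - 7*a + 4) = (a + 3)*(a + 4)*(a^2 - 2*a + 1) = (a - 1)*(a + 3)*(a + 4)*(a - 1)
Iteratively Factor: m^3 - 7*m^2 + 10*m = (m)*(m^2 - 7*m + 10) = m*(m - 5)*(m - 2)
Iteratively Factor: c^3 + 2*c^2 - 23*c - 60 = (c + 4)*(c^2 - 2*c - 15) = (c - 5)*(c + 4)*(c + 3)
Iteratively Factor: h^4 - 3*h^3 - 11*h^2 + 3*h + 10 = (h + 2)*(h^3 - 5*h^2 - h + 5) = (h + 1)*(h + 2)*(h^2 - 6*h + 5) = (h - 1)*(h + 1)*(h + 2)*(h - 5)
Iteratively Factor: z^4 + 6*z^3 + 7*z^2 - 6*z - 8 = (z - 1)*(z^3 + 7*z^2 + 14*z + 8) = (z - 1)*(z + 1)*(z^2 + 6*z + 8) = (z - 1)*(z + 1)*(z + 4)*(z + 2)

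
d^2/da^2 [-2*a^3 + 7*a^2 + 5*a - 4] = 14 - 12*a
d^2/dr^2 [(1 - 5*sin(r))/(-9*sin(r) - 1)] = 14*(9*sin(r)^2 - sin(r) - 18)/(9*sin(r) + 1)^3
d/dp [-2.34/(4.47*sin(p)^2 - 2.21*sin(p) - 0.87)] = (20.9196*sin(p) - 5.1714)*cos(p)/(-4.47*sin(p)^2 + 2.21*sin(p) + 0.87)^2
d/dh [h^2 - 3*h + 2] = 2*h - 3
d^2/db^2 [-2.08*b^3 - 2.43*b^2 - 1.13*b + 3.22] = -12.48*b - 4.86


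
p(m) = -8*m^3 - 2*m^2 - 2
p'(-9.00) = -1908.00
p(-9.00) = 5668.00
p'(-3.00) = -204.00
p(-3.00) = 196.00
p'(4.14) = -427.91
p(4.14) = -603.94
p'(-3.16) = -227.01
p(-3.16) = 230.46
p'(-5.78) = -778.68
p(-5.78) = 1475.99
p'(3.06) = -236.97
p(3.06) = -249.95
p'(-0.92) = -16.63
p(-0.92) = 2.54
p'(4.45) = -493.06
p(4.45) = -746.57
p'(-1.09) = -24.15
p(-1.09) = 5.98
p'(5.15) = -657.14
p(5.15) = -1147.77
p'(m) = -24*m^2 - 4*m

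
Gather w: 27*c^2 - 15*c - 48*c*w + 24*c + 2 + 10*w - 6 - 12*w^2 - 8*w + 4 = 27*c^2 + 9*c - 12*w^2 + w*(2 - 48*c)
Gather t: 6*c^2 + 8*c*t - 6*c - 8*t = 6*c^2 - 6*c + t*(8*c - 8)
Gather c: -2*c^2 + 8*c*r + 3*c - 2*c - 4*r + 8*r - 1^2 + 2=-2*c^2 + c*(8*r + 1) + 4*r + 1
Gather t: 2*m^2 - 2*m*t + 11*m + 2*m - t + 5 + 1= 2*m^2 + 13*m + t*(-2*m - 1) + 6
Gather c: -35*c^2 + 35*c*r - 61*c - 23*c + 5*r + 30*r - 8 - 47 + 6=-35*c^2 + c*(35*r - 84) + 35*r - 49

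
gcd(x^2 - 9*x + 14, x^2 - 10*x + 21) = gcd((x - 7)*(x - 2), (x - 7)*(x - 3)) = x - 7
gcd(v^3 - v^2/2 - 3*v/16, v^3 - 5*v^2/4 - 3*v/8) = v^2 + v/4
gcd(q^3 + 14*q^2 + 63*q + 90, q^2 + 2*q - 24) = q + 6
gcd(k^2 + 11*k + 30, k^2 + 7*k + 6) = k + 6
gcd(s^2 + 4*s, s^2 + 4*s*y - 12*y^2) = 1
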